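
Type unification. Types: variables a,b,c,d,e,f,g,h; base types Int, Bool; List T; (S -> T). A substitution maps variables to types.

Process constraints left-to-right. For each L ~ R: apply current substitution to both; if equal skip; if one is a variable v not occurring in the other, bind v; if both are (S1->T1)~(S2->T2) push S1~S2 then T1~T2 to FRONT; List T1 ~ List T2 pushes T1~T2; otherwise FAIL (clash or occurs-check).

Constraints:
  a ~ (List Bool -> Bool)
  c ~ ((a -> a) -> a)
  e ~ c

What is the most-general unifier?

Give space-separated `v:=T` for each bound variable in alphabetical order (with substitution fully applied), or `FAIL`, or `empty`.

step 1: unify a ~ (List Bool -> Bool)  [subst: {-} | 2 pending]
  bind a := (List Bool -> Bool)
step 2: unify c ~ (((List Bool -> Bool) -> (List Bool -> Bool)) -> (List Bool -> Bool))  [subst: {a:=(List Bool -> Bool)} | 1 pending]
  bind c := (((List Bool -> Bool) -> (List Bool -> Bool)) -> (List Bool -> Bool))
step 3: unify e ~ (((List Bool -> Bool) -> (List Bool -> Bool)) -> (List Bool -> Bool))  [subst: {a:=(List Bool -> Bool), c:=(((List Bool -> Bool) -> (List Bool -> Bool)) -> (List Bool -> Bool))} | 0 pending]
  bind e := (((List Bool -> Bool) -> (List Bool -> Bool)) -> (List Bool -> Bool))

Answer: a:=(List Bool -> Bool) c:=(((List Bool -> Bool) -> (List Bool -> Bool)) -> (List Bool -> Bool)) e:=(((List Bool -> Bool) -> (List Bool -> Bool)) -> (List Bool -> Bool))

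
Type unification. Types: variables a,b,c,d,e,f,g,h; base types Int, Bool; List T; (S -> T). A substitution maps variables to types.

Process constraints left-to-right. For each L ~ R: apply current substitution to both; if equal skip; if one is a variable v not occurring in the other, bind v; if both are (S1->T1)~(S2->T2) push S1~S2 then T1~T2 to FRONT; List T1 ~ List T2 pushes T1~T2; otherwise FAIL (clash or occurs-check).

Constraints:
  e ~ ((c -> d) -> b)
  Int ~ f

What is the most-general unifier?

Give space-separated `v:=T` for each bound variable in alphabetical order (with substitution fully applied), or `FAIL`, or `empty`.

Answer: e:=((c -> d) -> b) f:=Int

Derivation:
step 1: unify e ~ ((c -> d) -> b)  [subst: {-} | 1 pending]
  bind e := ((c -> d) -> b)
step 2: unify Int ~ f  [subst: {e:=((c -> d) -> b)} | 0 pending]
  bind f := Int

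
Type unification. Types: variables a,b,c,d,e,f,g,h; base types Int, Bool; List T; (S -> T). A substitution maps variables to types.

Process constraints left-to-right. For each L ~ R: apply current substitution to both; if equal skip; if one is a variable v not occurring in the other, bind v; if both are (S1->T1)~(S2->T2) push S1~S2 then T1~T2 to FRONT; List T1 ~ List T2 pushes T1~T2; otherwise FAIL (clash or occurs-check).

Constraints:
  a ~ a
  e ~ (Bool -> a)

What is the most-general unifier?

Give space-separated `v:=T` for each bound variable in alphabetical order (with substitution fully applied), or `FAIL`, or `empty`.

Answer: e:=(Bool -> a)

Derivation:
step 1: unify a ~ a  [subst: {-} | 1 pending]
  -> identical, skip
step 2: unify e ~ (Bool -> a)  [subst: {-} | 0 pending]
  bind e := (Bool -> a)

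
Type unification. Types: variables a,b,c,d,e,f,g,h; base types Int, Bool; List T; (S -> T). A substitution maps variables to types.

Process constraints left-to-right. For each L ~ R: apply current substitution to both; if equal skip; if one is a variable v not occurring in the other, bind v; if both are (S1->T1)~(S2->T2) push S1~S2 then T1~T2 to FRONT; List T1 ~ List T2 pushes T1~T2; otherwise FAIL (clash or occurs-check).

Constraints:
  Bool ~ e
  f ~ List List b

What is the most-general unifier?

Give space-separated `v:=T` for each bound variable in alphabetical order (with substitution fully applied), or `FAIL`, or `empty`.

Answer: e:=Bool f:=List List b

Derivation:
step 1: unify Bool ~ e  [subst: {-} | 1 pending]
  bind e := Bool
step 2: unify f ~ List List b  [subst: {e:=Bool} | 0 pending]
  bind f := List List b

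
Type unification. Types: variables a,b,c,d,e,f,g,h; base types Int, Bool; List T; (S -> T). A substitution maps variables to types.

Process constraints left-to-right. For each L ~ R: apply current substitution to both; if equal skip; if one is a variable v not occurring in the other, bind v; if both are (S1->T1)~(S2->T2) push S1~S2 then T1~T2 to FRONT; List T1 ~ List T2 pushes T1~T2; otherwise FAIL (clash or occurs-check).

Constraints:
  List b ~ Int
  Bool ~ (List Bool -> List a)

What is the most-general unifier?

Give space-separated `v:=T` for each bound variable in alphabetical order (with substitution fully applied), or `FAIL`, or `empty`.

step 1: unify List b ~ Int  [subst: {-} | 1 pending]
  clash: List b vs Int

Answer: FAIL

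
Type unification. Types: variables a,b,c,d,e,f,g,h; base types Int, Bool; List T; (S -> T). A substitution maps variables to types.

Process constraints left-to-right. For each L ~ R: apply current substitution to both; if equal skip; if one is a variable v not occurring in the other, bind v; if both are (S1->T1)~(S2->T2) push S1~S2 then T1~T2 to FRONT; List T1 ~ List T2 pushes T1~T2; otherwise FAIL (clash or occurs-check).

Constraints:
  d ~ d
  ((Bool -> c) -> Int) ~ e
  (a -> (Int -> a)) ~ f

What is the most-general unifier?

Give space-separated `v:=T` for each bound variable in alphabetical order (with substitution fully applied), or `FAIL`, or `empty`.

step 1: unify d ~ d  [subst: {-} | 2 pending]
  -> identical, skip
step 2: unify ((Bool -> c) -> Int) ~ e  [subst: {-} | 1 pending]
  bind e := ((Bool -> c) -> Int)
step 3: unify (a -> (Int -> a)) ~ f  [subst: {e:=((Bool -> c) -> Int)} | 0 pending]
  bind f := (a -> (Int -> a))

Answer: e:=((Bool -> c) -> Int) f:=(a -> (Int -> a))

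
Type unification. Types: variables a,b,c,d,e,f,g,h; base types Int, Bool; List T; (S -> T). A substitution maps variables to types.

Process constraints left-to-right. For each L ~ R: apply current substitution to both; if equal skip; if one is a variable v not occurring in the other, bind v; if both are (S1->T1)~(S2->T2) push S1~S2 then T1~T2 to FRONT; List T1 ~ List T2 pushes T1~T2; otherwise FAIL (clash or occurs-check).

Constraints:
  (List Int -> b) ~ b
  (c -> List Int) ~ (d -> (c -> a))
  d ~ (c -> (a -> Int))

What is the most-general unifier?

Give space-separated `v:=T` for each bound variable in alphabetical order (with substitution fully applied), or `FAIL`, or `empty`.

Answer: FAIL

Derivation:
step 1: unify (List Int -> b) ~ b  [subst: {-} | 2 pending]
  occurs-check fail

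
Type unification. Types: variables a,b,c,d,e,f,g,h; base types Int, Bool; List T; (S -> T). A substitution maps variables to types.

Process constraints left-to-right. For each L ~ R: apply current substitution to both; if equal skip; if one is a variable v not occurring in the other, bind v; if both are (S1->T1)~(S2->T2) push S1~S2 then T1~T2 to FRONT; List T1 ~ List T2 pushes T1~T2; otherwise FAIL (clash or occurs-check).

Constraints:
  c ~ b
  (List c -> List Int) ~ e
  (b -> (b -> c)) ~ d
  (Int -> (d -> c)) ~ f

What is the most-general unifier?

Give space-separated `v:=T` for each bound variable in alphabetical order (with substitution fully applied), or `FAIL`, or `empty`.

step 1: unify c ~ b  [subst: {-} | 3 pending]
  bind c := b
step 2: unify (List b -> List Int) ~ e  [subst: {c:=b} | 2 pending]
  bind e := (List b -> List Int)
step 3: unify (b -> (b -> b)) ~ d  [subst: {c:=b, e:=(List b -> List Int)} | 1 pending]
  bind d := (b -> (b -> b))
step 4: unify (Int -> ((b -> (b -> b)) -> b)) ~ f  [subst: {c:=b, e:=(List b -> List Int), d:=(b -> (b -> b))} | 0 pending]
  bind f := (Int -> ((b -> (b -> b)) -> b))

Answer: c:=b d:=(b -> (b -> b)) e:=(List b -> List Int) f:=(Int -> ((b -> (b -> b)) -> b))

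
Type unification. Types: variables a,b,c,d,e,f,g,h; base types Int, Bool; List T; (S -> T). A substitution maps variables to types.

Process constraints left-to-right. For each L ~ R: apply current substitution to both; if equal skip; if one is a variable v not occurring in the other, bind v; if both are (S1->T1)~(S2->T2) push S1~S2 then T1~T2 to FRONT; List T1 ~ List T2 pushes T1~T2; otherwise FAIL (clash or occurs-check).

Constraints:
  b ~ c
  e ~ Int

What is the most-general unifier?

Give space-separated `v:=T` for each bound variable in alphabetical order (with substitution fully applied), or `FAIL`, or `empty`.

Answer: b:=c e:=Int

Derivation:
step 1: unify b ~ c  [subst: {-} | 1 pending]
  bind b := c
step 2: unify e ~ Int  [subst: {b:=c} | 0 pending]
  bind e := Int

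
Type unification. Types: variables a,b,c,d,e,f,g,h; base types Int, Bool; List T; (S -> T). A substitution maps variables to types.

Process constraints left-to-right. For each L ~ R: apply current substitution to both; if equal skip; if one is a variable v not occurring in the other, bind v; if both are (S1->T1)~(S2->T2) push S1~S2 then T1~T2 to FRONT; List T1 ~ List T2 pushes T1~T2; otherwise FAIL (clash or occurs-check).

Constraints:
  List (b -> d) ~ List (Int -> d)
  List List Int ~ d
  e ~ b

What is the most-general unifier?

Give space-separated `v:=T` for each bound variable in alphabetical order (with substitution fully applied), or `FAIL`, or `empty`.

step 1: unify List (b -> d) ~ List (Int -> d)  [subst: {-} | 2 pending]
  -> decompose List: push (b -> d)~(Int -> d)
step 2: unify (b -> d) ~ (Int -> d)  [subst: {-} | 2 pending]
  -> decompose arrow: push b~Int, d~d
step 3: unify b ~ Int  [subst: {-} | 3 pending]
  bind b := Int
step 4: unify d ~ d  [subst: {b:=Int} | 2 pending]
  -> identical, skip
step 5: unify List List Int ~ d  [subst: {b:=Int} | 1 pending]
  bind d := List List Int
step 6: unify e ~ Int  [subst: {b:=Int, d:=List List Int} | 0 pending]
  bind e := Int

Answer: b:=Int d:=List List Int e:=Int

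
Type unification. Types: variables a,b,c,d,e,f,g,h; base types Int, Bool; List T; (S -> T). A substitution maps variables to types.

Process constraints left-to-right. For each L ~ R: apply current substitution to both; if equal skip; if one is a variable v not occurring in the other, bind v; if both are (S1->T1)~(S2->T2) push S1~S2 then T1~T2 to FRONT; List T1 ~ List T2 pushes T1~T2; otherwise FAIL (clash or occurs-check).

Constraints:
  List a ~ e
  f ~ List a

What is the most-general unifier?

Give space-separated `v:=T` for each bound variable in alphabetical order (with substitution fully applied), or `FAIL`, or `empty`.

Answer: e:=List a f:=List a

Derivation:
step 1: unify List a ~ e  [subst: {-} | 1 pending]
  bind e := List a
step 2: unify f ~ List a  [subst: {e:=List a} | 0 pending]
  bind f := List a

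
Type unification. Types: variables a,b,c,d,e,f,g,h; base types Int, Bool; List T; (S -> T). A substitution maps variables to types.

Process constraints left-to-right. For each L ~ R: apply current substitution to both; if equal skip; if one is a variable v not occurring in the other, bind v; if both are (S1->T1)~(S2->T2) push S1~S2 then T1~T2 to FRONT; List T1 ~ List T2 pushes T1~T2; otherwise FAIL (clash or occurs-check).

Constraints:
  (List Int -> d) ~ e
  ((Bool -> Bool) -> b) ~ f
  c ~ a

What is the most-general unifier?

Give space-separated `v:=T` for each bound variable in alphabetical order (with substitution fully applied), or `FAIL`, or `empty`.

Answer: c:=a e:=(List Int -> d) f:=((Bool -> Bool) -> b)

Derivation:
step 1: unify (List Int -> d) ~ e  [subst: {-} | 2 pending]
  bind e := (List Int -> d)
step 2: unify ((Bool -> Bool) -> b) ~ f  [subst: {e:=(List Int -> d)} | 1 pending]
  bind f := ((Bool -> Bool) -> b)
step 3: unify c ~ a  [subst: {e:=(List Int -> d), f:=((Bool -> Bool) -> b)} | 0 pending]
  bind c := a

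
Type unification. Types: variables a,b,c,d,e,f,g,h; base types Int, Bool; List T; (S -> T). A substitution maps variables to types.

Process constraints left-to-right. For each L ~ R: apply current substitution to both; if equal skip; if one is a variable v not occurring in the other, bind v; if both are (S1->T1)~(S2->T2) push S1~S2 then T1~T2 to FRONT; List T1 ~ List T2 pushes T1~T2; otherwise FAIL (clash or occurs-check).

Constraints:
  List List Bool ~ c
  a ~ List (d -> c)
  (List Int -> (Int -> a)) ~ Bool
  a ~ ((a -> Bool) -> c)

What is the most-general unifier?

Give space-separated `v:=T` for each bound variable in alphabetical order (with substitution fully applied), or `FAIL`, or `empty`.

Answer: FAIL

Derivation:
step 1: unify List List Bool ~ c  [subst: {-} | 3 pending]
  bind c := List List Bool
step 2: unify a ~ List (d -> List List Bool)  [subst: {c:=List List Bool} | 2 pending]
  bind a := List (d -> List List Bool)
step 3: unify (List Int -> (Int -> List (d -> List List Bool))) ~ Bool  [subst: {c:=List List Bool, a:=List (d -> List List Bool)} | 1 pending]
  clash: (List Int -> (Int -> List (d -> List List Bool))) vs Bool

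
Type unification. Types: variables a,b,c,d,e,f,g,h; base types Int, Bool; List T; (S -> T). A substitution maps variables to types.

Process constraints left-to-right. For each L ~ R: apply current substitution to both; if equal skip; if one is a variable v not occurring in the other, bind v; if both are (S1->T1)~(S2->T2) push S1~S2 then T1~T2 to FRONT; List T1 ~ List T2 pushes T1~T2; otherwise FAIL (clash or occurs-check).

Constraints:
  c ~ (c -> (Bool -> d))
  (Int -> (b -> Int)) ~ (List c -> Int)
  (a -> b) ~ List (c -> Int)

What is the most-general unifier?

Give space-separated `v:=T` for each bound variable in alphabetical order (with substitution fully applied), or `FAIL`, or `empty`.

Answer: FAIL

Derivation:
step 1: unify c ~ (c -> (Bool -> d))  [subst: {-} | 2 pending]
  occurs-check fail: c in (c -> (Bool -> d))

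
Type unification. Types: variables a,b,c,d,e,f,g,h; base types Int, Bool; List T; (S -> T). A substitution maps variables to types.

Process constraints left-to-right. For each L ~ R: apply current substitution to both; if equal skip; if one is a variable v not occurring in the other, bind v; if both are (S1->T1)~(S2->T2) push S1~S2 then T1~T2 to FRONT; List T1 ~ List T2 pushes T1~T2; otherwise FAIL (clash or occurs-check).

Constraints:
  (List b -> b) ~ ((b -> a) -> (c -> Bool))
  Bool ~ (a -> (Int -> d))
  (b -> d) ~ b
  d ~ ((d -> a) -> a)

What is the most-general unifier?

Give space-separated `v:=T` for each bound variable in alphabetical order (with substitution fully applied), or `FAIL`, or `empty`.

Answer: FAIL

Derivation:
step 1: unify (List b -> b) ~ ((b -> a) -> (c -> Bool))  [subst: {-} | 3 pending]
  -> decompose arrow: push List b~(b -> a), b~(c -> Bool)
step 2: unify List b ~ (b -> a)  [subst: {-} | 4 pending]
  clash: List b vs (b -> a)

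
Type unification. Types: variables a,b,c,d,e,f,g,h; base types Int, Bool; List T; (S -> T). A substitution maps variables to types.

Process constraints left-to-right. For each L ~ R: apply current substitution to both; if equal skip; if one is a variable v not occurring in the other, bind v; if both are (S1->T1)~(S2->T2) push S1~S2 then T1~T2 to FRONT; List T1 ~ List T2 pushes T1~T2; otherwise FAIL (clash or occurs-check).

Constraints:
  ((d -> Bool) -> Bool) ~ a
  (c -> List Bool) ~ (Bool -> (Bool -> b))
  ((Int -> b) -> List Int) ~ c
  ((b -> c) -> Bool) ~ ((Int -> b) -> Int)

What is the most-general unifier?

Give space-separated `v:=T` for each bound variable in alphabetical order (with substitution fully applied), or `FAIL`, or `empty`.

step 1: unify ((d -> Bool) -> Bool) ~ a  [subst: {-} | 3 pending]
  bind a := ((d -> Bool) -> Bool)
step 2: unify (c -> List Bool) ~ (Bool -> (Bool -> b))  [subst: {a:=((d -> Bool) -> Bool)} | 2 pending]
  -> decompose arrow: push c~Bool, List Bool~(Bool -> b)
step 3: unify c ~ Bool  [subst: {a:=((d -> Bool) -> Bool)} | 3 pending]
  bind c := Bool
step 4: unify List Bool ~ (Bool -> b)  [subst: {a:=((d -> Bool) -> Bool), c:=Bool} | 2 pending]
  clash: List Bool vs (Bool -> b)

Answer: FAIL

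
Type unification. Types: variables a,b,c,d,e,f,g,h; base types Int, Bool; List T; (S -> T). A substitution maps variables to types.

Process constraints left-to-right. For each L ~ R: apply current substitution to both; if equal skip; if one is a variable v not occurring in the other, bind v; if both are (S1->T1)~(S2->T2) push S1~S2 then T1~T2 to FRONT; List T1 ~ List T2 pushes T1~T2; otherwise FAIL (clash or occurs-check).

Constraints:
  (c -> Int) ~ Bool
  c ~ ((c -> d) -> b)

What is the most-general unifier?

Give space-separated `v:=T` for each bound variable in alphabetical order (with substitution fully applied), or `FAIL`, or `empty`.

step 1: unify (c -> Int) ~ Bool  [subst: {-} | 1 pending]
  clash: (c -> Int) vs Bool

Answer: FAIL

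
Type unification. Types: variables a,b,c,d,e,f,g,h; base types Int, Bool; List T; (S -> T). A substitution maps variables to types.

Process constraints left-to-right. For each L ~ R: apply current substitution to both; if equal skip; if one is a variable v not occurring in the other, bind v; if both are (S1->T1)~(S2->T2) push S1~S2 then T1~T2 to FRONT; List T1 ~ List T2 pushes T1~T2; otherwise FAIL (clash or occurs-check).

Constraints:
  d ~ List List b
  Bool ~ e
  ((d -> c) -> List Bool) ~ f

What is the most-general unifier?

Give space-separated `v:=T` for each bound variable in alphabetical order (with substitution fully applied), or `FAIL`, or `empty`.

Answer: d:=List List b e:=Bool f:=((List List b -> c) -> List Bool)

Derivation:
step 1: unify d ~ List List b  [subst: {-} | 2 pending]
  bind d := List List b
step 2: unify Bool ~ e  [subst: {d:=List List b} | 1 pending]
  bind e := Bool
step 3: unify ((List List b -> c) -> List Bool) ~ f  [subst: {d:=List List b, e:=Bool} | 0 pending]
  bind f := ((List List b -> c) -> List Bool)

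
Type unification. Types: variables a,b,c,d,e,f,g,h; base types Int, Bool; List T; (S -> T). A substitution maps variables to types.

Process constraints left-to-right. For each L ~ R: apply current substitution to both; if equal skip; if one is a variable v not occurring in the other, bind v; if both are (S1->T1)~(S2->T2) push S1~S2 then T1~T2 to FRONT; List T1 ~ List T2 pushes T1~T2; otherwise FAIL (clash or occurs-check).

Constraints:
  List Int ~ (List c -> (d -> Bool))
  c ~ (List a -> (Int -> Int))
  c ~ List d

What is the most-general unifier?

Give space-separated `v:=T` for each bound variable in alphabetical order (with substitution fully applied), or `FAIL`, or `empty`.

step 1: unify List Int ~ (List c -> (d -> Bool))  [subst: {-} | 2 pending]
  clash: List Int vs (List c -> (d -> Bool))

Answer: FAIL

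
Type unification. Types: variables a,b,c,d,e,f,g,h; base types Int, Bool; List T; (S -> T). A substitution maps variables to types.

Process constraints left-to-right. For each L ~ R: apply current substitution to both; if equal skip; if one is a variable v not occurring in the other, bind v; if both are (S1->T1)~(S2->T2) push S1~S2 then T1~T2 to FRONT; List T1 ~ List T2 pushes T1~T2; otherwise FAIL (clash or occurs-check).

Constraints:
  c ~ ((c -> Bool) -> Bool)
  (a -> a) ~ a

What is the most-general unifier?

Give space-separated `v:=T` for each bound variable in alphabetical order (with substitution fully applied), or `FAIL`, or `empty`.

Answer: FAIL

Derivation:
step 1: unify c ~ ((c -> Bool) -> Bool)  [subst: {-} | 1 pending]
  occurs-check fail: c in ((c -> Bool) -> Bool)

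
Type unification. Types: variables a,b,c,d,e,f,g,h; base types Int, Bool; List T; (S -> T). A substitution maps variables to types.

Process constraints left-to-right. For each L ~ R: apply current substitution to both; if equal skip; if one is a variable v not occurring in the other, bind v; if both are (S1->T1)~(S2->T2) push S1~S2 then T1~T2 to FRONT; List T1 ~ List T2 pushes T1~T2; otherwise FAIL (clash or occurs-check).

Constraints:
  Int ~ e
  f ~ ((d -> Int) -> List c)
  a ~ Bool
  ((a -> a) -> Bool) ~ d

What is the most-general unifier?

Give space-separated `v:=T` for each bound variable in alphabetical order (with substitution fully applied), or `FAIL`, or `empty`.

step 1: unify Int ~ e  [subst: {-} | 3 pending]
  bind e := Int
step 2: unify f ~ ((d -> Int) -> List c)  [subst: {e:=Int} | 2 pending]
  bind f := ((d -> Int) -> List c)
step 3: unify a ~ Bool  [subst: {e:=Int, f:=((d -> Int) -> List c)} | 1 pending]
  bind a := Bool
step 4: unify ((Bool -> Bool) -> Bool) ~ d  [subst: {e:=Int, f:=((d -> Int) -> List c), a:=Bool} | 0 pending]
  bind d := ((Bool -> Bool) -> Bool)

Answer: a:=Bool d:=((Bool -> Bool) -> Bool) e:=Int f:=((((Bool -> Bool) -> Bool) -> Int) -> List c)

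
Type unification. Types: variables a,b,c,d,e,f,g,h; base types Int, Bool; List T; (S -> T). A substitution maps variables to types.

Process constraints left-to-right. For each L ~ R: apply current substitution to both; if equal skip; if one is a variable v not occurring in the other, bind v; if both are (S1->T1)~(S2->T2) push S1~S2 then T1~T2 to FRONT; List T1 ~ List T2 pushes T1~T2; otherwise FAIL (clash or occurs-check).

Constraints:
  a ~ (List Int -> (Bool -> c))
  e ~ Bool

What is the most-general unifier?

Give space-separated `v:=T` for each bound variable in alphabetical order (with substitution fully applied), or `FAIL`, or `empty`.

Answer: a:=(List Int -> (Bool -> c)) e:=Bool

Derivation:
step 1: unify a ~ (List Int -> (Bool -> c))  [subst: {-} | 1 pending]
  bind a := (List Int -> (Bool -> c))
step 2: unify e ~ Bool  [subst: {a:=(List Int -> (Bool -> c))} | 0 pending]
  bind e := Bool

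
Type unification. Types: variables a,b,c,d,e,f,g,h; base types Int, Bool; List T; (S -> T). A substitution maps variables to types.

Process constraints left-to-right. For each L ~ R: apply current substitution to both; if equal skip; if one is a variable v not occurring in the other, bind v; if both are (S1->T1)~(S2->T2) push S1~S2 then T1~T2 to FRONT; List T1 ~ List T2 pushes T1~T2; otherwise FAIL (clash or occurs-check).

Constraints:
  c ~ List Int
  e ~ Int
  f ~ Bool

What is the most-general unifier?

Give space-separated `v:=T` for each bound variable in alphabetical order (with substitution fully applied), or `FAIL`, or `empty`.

step 1: unify c ~ List Int  [subst: {-} | 2 pending]
  bind c := List Int
step 2: unify e ~ Int  [subst: {c:=List Int} | 1 pending]
  bind e := Int
step 3: unify f ~ Bool  [subst: {c:=List Int, e:=Int} | 0 pending]
  bind f := Bool

Answer: c:=List Int e:=Int f:=Bool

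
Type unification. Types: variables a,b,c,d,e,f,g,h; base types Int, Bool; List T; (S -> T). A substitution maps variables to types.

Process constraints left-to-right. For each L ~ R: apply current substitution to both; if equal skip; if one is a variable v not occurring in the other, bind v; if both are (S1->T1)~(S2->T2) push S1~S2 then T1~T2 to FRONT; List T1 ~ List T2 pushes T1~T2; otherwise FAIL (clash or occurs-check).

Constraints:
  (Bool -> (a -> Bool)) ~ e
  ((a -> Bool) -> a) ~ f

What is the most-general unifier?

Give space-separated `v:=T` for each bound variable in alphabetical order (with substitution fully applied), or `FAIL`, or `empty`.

step 1: unify (Bool -> (a -> Bool)) ~ e  [subst: {-} | 1 pending]
  bind e := (Bool -> (a -> Bool))
step 2: unify ((a -> Bool) -> a) ~ f  [subst: {e:=(Bool -> (a -> Bool))} | 0 pending]
  bind f := ((a -> Bool) -> a)

Answer: e:=(Bool -> (a -> Bool)) f:=((a -> Bool) -> a)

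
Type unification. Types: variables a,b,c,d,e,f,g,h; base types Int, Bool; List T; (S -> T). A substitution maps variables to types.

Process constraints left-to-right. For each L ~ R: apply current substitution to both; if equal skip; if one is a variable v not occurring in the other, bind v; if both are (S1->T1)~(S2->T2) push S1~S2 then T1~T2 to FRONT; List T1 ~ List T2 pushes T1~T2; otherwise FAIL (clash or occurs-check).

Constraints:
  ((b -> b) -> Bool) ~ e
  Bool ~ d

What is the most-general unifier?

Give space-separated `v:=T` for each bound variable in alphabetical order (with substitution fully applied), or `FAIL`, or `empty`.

Answer: d:=Bool e:=((b -> b) -> Bool)

Derivation:
step 1: unify ((b -> b) -> Bool) ~ e  [subst: {-} | 1 pending]
  bind e := ((b -> b) -> Bool)
step 2: unify Bool ~ d  [subst: {e:=((b -> b) -> Bool)} | 0 pending]
  bind d := Bool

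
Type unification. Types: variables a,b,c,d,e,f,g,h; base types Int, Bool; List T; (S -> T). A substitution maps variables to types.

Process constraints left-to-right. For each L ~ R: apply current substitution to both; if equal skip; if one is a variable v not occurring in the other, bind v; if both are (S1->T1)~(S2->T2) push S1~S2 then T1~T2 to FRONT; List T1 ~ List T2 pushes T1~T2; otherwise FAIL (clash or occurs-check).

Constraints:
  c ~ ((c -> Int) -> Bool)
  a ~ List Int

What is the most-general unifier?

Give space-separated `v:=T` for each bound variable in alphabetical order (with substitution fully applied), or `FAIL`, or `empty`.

Answer: FAIL

Derivation:
step 1: unify c ~ ((c -> Int) -> Bool)  [subst: {-} | 1 pending]
  occurs-check fail: c in ((c -> Int) -> Bool)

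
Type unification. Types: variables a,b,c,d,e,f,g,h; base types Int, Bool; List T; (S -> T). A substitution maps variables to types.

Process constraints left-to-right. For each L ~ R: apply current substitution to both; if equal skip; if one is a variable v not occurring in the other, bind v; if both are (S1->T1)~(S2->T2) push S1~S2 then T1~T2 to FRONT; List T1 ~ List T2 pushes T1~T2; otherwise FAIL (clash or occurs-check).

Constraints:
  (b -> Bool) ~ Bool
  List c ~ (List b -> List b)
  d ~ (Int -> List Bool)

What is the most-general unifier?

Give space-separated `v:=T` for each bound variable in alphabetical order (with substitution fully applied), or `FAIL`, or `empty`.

step 1: unify (b -> Bool) ~ Bool  [subst: {-} | 2 pending]
  clash: (b -> Bool) vs Bool

Answer: FAIL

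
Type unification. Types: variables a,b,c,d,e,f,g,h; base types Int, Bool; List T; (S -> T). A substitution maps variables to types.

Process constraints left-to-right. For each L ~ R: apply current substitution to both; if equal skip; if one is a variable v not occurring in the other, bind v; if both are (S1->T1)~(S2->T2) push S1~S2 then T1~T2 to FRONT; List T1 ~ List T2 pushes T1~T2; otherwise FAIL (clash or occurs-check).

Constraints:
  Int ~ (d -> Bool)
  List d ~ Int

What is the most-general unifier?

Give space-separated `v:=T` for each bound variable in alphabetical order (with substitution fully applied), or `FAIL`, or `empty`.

step 1: unify Int ~ (d -> Bool)  [subst: {-} | 1 pending]
  clash: Int vs (d -> Bool)

Answer: FAIL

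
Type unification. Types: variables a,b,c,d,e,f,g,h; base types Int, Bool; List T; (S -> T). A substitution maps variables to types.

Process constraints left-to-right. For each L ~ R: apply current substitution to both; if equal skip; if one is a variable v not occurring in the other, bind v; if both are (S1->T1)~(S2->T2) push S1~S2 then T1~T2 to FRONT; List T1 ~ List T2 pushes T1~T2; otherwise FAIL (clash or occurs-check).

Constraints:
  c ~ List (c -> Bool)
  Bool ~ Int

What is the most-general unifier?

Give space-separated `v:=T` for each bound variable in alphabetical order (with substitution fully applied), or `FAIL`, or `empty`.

Answer: FAIL

Derivation:
step 1: unify c ~ List (c -> Bool)  [subst: {-} | 1 pending]
  occurs-check fail: c in List (c -> Bool)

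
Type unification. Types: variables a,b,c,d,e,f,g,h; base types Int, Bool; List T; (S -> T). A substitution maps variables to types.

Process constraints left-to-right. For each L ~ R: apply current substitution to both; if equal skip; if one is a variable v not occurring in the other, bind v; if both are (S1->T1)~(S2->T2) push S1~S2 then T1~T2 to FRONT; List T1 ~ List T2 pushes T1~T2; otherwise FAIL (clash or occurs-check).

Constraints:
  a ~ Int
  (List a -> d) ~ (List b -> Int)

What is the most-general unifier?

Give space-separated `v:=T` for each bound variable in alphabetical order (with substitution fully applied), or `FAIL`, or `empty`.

Answer: a:=Int b:=Int d:=Int

Derivation:
step 1: unify a ~ Int  [subst: {-} | 1 pending]
  bind a := Int
step 2: unify (List Int -> d) ~ (List b -> Int)  [subst: {a:=Int} | 0 pending]
  -> decompose arrow: push List Int~List b, d~Int
step 3: unify List Int ~ List b  [subst: {a:=Int} | 1 pending]
  -> decompose List: push Int~b
step 4: unify Int ~ b  [subst: {a:=Int} | 1 pending]
  bind b := Int
step 5: unify d ~ Int  [subst: {a:=Int, b:=Int} | 0 pending]
  bind d := Int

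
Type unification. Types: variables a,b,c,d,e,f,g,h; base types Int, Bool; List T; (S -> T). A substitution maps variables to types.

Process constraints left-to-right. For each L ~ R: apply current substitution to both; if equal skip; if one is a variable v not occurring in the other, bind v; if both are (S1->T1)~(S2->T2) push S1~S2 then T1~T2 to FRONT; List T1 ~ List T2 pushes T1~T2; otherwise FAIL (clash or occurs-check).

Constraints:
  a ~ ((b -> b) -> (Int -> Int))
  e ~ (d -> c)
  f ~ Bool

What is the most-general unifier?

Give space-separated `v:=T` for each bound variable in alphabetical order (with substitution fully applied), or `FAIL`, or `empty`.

step 1: unify a ~ ((b -> b) -> (Int -> Int))  [subst: {-} | 2 pending]
  bind a := ((b -> b) -> (Int -> Int))
step 2: unify e ~ (d -> c)  [subst: {a:=((b -> b) -> (Int -> Int))} | 1 pending]
  bind e := (d -> c)
step 3: unify f ~ Bool  [subst: {a:=((b -> b) -> (Int -> Int)), e:=(d -> c)} | 0 pending]
  bind f := Bool

Answer: a:=((b -> b) -> (Int -> Int)) e:=(d -> c) f:=Bool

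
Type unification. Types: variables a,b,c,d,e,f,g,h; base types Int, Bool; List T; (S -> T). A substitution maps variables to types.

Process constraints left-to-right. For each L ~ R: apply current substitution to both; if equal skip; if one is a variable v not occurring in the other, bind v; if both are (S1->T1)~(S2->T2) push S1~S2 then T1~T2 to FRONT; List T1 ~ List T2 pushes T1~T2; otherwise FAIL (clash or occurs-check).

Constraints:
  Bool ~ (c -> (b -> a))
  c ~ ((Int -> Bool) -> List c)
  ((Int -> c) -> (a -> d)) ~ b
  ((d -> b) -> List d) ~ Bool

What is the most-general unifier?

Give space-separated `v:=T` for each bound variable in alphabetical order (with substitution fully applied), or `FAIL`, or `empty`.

Answer: FAIL

Derivation:
step 1: unify Bool ~ (c -> (b -> a))  [subst: {-} | 3 pending]
  clash: Bool vs (c -> (b -> a))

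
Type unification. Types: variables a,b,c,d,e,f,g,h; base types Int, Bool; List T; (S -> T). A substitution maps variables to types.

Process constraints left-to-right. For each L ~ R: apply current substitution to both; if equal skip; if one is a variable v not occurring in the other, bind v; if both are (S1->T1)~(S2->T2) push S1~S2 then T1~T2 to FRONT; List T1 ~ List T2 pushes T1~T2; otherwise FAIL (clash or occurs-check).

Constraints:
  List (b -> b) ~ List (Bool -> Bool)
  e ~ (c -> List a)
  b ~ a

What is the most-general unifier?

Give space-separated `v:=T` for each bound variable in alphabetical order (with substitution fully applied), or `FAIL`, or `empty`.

Answer: a:=Bool b:=Bool e:=(c -> List Bool)

Derivation:
step 1: unify List (b -> b) ~ List (Bool -> Bool)  [subst: {-} | 2 pending]
  -> decompose List: push (b -> b)~(Bool -> Bool)
step 2: unify (b -> b) ~ (Bool -> Bool)  [subst: {-} | 2 pending]
  -> decompose arrow: push b~Bool, b~Bool
step 3: unify b ~ Bool  [subst: {-} | 3 pending]
  bind b := Bool
step 4: unify Bool ~ Bool  [subst: {b:=Bool} | 2 pending]
  -> identical, skip
step 5: unify e ~ (c -> List a)  [subst: {b:=Bool} | 1 pending]
  bind e := (c -> List a)
step 6: unify Bool ~ a  [subst: {b:=Bool, e:=(c -> List a)} | 0 pending]
  bind a := Bool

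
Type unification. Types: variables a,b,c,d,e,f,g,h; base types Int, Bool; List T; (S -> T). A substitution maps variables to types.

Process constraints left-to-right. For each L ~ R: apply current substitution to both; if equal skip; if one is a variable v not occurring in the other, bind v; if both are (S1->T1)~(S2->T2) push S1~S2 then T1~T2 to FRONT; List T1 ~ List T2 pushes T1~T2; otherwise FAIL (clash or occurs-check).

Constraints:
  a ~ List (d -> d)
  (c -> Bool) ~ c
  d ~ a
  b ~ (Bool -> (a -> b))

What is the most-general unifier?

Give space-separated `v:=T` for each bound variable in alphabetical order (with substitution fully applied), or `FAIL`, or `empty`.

Answer: FAIL

Derivation:
step 1: unify a ~ List (d -> d)  [subst: {-} | 3 pending]
  bind a := List (d -> d)
step 2: unify (c -> Bool) ~ c  [subst: {a:=List (d -> d)} | 2 pending]
  occurs-check fail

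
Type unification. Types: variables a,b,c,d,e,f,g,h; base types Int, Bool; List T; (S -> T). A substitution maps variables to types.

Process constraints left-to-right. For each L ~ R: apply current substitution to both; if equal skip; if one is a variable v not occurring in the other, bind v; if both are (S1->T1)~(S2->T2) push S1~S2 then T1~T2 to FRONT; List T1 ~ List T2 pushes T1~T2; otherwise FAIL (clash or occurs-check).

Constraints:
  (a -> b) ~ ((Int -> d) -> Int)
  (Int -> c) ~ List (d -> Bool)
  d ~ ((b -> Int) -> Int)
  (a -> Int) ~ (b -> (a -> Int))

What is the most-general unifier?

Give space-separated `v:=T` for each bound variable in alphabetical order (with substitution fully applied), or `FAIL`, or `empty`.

Answer: FAIL

Derivation:
step 1: unify (a -> b) ~ ((Int -> d) -> Int)  [subst: {-} | 3 pending]
  -> decompose arrow: push a~(Int -> d), b~Int
step 2: unify a ~ (Int -> d)  [subst: {-} | 4 pending]
  bind a := (Int -> d)
step 3: unify b ~ Int  [subst: {a:=(Int -> d)} | 3 pending]
  bind b := Int
step 4: unify (Int -> c) ~ List (d -> Bool)  [subst: {a:=(Int -> d), b:=Int} | 2 pending]
  clash: (Int -> c) vs List (d -> Bool)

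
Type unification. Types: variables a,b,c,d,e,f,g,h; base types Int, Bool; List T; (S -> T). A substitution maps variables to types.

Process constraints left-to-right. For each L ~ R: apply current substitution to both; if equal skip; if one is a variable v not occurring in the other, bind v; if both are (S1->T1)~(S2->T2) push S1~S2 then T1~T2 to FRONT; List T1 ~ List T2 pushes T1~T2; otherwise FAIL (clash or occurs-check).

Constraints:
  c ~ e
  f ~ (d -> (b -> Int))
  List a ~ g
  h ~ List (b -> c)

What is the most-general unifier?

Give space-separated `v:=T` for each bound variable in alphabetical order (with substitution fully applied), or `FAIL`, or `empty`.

step 1: unify c ~ e  [subst: {-} | 3 pending]
  bind c := e
step 2: unify f ~ (d -> (b -> Int))  [subst: {c:=e} | 2 pending]
  bind f := (d -> (b -> Int))
step 3: unify List a ~ g  [subst: {c:=e, f:=(d -> (b -> Int))} | 1 pending]
  bind g := List a
step 4: unify h ~ List (b -> e)  [subst: {c:=e, f:=(d -> (b -> Int)), g:=List a} | 0 pending]
  bind h := List (b -> e)

Answer: c:=e f:=(d -> (b -> Int)) g:=List a h:=List (b -> e)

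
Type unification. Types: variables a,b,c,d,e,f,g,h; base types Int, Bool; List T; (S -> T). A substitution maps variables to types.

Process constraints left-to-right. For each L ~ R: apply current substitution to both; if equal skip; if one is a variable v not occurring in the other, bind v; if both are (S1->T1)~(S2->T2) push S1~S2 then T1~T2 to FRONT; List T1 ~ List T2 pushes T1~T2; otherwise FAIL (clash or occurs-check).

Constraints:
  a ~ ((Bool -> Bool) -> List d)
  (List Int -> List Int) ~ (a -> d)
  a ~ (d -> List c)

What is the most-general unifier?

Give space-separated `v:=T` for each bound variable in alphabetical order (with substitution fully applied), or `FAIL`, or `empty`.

step 1: unify a ~ ((Bool -> Bool) -> List d)  [subst: {-} | 2 pending]
  bind a := ((Bool -> Bool) -> List d)
step 2: unify (List Int -> List Int) ~ (((Bool -> Bool) -> List d) -> d)  [subst: {a:=((Bool -> Bool) -> List d)} | 1 pending]
  -> decompose arrow: push List Int~((Bool -> Bool) -> List d), List Int~d
step 3: unify List Int ~ ((Bool -> Bool) -> List d)  [subst: {a:=((Bool -> Bool) -> List d)} | 2 pending]
  clash: List Int vs ((Bool -> Bool) -> List d)

Answer: FAIL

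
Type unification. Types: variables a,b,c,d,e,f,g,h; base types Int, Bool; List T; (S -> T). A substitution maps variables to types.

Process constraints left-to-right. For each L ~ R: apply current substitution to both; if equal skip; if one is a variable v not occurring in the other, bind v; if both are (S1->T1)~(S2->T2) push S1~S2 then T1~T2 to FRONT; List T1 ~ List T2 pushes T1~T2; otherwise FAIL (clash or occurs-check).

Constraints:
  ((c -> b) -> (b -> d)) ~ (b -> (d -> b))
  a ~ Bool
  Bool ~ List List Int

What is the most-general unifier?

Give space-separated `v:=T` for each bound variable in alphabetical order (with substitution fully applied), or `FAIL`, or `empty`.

step 1: unify ((c -> b) -> (b -> d)) ~ (b -> (d -> b))  [subst: {-} | 2 pending]
  -> decompose arrow: push (c -> b)~b, (b -> d)~(d -> b)
step 2: unify (c -> b) ~ b  [subst: {-} | 3 pending]
  occurs-check fail

Answer: FAIL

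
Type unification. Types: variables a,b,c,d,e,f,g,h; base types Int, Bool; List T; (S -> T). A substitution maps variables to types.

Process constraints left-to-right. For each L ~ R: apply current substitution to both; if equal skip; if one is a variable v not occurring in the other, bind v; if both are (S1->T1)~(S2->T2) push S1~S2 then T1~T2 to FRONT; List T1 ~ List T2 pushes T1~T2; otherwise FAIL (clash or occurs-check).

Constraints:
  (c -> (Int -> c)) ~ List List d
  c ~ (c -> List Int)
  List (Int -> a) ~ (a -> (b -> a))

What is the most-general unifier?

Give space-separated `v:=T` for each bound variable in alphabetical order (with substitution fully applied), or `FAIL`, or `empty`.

Answer: FAIL

Derivation:
step 1: unify (c -> (Int -> c)) ~ List List d  [subst: {-} | 2 pending]
  clash: (c -> (Int -> c)) vs List List d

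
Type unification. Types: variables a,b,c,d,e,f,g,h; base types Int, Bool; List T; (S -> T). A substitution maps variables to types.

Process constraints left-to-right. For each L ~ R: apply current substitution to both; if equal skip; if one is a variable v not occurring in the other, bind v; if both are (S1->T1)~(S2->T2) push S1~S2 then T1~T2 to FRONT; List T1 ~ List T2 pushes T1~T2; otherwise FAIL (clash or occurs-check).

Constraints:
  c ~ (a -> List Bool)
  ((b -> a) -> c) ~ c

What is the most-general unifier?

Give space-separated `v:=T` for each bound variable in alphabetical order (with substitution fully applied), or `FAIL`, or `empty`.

step 1: unify c ~ (a -> List Bool)  [subst: {-} | 1 pending]
  bind c := (a -> List Bool)
step 2: unify ((b -> a) -> (a -> List Bool)) ~ (a -> List Bool)  [subst: {c:=(a -> List Bool)} | 0 pending]
  -> decompose arrow: push (b -> a)~a, (a -> List Bool)~List Bool
step 3: unify (b -> a) ~ a  [subst: {c:=(a -> List Bool)} | 1 pending]
  occurs-check fail

Answer: FAIL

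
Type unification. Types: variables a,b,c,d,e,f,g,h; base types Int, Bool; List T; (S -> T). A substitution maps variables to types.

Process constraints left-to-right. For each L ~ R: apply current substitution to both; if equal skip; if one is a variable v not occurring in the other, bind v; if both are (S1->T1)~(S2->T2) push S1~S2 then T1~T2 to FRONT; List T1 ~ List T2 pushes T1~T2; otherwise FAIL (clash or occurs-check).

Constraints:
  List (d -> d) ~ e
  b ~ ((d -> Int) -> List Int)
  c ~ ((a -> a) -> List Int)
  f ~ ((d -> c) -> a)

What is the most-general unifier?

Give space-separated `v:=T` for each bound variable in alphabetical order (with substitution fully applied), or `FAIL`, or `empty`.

step 1: unify List (d -> d) ~ e  [subst: {-} | 3 pending]
  bind e := List (d -> d)
step 2: unify b ~ ((d -> Int) -> List Int)  [subst: {e:=List (d -> d)} | 2 pending]
  bind b := ((d -> Int) -> List Int)
step 3: unify c ~ ((a -> a) -> List Int)  [subst: {e:=List (d -> d), b:=((d -> Int) -> List Int)} | 1 pending]
  bind c := ((a -> a) -> List Int)
step 4: unify f ~ ((d -> ((a -> a) -> List Int)) -> a)  [subst: {e:=List (d -> d), b:=((d -> Int) -> List Int), c:=((a -> a) -> List Int)} | 0 pending]
  bind f := ((d -> ((a -> a) -> List Int)) -> a)

Answer: b:=((d -> Int) -> List Int) c:=((a -> a) -> List Int) e:=List (d -> d) f:=((d -> ((a -> a) -> List Int)) -> a)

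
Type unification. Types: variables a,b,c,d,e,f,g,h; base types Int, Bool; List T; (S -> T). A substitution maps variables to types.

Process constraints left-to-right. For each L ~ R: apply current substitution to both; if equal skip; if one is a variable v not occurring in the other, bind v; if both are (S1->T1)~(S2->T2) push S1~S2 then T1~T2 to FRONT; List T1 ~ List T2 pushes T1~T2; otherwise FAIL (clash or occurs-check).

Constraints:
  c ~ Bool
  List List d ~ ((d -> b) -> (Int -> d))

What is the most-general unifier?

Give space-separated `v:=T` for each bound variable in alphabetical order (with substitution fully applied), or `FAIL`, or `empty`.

step 1: unify c ~ Bool  [subst: {-} | 1 pending]
  bind c := Bool
step 2: unify List List d ~ ((d -> b) -> (Int -> d))  [subst: {c:=Bool} | 0 pending]
  clash: List List d vs ((d -> b) -> (Int -> d))

Answer: FAIL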